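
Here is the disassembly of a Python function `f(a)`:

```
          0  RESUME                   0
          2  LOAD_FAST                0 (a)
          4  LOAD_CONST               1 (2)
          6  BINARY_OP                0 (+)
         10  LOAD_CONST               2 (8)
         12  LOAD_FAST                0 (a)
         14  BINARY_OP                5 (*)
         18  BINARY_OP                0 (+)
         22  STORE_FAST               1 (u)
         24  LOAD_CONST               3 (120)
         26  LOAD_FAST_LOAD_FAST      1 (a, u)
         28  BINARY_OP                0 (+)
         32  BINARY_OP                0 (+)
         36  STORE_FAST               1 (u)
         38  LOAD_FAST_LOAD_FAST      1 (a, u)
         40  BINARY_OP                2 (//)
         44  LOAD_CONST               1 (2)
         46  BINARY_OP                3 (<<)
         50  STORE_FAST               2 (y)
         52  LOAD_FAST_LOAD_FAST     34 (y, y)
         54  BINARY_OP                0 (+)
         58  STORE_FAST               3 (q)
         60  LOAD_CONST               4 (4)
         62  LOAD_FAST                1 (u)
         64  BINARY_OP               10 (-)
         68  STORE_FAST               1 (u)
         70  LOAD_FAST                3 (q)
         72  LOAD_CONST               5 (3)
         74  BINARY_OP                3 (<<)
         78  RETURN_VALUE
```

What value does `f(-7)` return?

-64

LOAD_FAST a → push -7. Stack: [-7]
LOAD_CONST → push 2. Stack: [-7, 2]
BINARY_OP + → -7 + 2 = -5. Stack: [-5]
LOAD_CONST → push 8. Stack: [-5, 8]
LOAD_FAST a → push -7. Stack: [-5, 8, -7]
BINARY_OP * → 8 * -7 = -56. Stack: [-5, -56]
BINARY_OP + → -5 + -56 = -61. Stack: [-61]
STORE_FAST u → u=-61. Stack: []
LOAD_CONST → push 120. Stack: [120]
LOAD_FAST_LOAD_FAST a,u → push -7,-61. Stack: [120, -7, -61]
BINARY_OP + → -7 + -61 = -68. Stack: [120, -68]
BINARY_OP + → 120 + -68 = 52. Stack: [52]
STORE_FAST u → u=52. Stack: []
LOAD_FAST_LOAD_FAST a,u → push -7,52. Stack: [-7, 52]
BINARY_OP // → -7 // 52 = -1. Stack: [-1]
LOAD_CONST → push 2. Stack: [-1, 2]
BINARY_OP << → -1 << 2 = -4. Stack: [-4]
STORE_FAST y → y=-4. Stack: []
LOAD_FAST_LOAD_FAST y,y → push -4,-4. Stack: [-4, -4]
BINARY_OP + → -4 + -4 = -8. Stack: [-8]
STORE_FAST q → q=-8. Stack: []
LOAD_CONST → push 4. Stack: [4]
LOAD_FAST u → push 52. Stack: [4, 52]
BINARY_OP - → 4 - 52 = -48. Stack: [-48]
STORE_FAST u → u=-48. Stack: []
LOAD_FAST q → push -8. Stack: [-8]
LOAD_CONST → push 3. Stack: [-8, 3]
BINARY_OP << → -8 << 3 = -64. Stack: [-64]
RETURN_VALUE → return -64.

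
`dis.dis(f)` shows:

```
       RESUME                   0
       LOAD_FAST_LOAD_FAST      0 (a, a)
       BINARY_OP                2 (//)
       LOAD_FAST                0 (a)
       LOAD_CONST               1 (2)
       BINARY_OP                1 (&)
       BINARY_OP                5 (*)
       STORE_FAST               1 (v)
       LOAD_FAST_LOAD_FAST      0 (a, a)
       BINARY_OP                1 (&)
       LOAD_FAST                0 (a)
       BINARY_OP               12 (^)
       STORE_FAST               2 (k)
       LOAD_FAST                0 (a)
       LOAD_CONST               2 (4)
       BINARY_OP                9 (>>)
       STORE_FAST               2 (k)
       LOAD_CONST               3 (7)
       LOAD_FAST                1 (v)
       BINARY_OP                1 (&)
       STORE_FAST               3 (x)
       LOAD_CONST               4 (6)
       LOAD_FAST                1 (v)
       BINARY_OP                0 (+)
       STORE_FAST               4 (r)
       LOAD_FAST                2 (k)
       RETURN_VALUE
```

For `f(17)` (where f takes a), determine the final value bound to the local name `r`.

6

LOAD_FAST_LOAD_FAST a,a → push 17,17. Stack: [17, 17]
BINARY_OP // → 17 // 17 = 1. Stack: [1]
LOAD_FAST a → push 17. Stack: [1, 17]
LOAD_CONST → push 2. Stack: [1, 17, 2]
BINARY_OP & → 17 & 2 = 0. Stack: [1, 0]
BINARY_OP * → 1 * 0 = 0. Stack: [0]
STORE_FAST v → v=0. Stack: []
LOAD_FAST_LOAD_FAST a,a → push 17,17. Stack: [17, 17]
BINARY_OP & → 17 & 17 = 17. Stack: [17]
LOAD_FAST a → push 17. Stack: [17, 17]
BINARY_OP ^ → 17 ^ 17 = 0. Stack: [0]
STORE_FAST k → k=0. Stack: []
LOAD_FAST a → push 17. Stack: [17]
LOAD_CONST → push 4. Stack: [17, 4]
BINARY_OP >> → 17 >> 4 = 1. Stack: [1]
STORE_FAST k → k=1. Stack: []
LOAD_CONST → push 7. Stack: [7]
LOAD_FAST v → push 0. Stack: [7, 0]
BINARY_OP & → 7 & 0 = 0. Stack: [0]
STORE_FAST x → x=0. Stack: []
LOAD_CONST → push 6. Stack: [6]
LOAD_FAST v → push 0. Stack: [6, 0]
BINARY_OP + → 6 + 0 = 6. Stack: [6]
STORE_FAST r → r=6. Stack: []
LOAD_FAST k → push 1. Stack: [1]
RETURN_VALUE → return 1.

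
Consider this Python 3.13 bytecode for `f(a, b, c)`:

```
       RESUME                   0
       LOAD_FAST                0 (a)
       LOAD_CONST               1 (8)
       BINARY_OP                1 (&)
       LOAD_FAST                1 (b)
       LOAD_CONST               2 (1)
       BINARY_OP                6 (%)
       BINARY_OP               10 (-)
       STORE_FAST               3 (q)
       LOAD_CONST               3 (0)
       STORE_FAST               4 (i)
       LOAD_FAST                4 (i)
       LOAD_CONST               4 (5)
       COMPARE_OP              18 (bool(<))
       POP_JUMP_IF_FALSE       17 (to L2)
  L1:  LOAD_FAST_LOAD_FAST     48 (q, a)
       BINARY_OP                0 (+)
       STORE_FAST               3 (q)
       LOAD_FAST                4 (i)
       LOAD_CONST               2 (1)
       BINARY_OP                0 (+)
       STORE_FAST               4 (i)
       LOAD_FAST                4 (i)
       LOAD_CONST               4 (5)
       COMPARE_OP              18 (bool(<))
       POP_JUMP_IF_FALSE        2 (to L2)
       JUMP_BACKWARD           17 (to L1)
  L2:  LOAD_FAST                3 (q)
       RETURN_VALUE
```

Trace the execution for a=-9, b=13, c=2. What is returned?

-45

LOAD_FAST a → push -9
LOAD_CONST → push 8
BINARY_OP & → -9 & 8 = 0
LOAD_FAST b → push 13
LOAD_CONST → push 1
BINARY_OP % → 13 % 1 = 0
BINARY_OP - → 0 - 0 = 0
STORE_FAST q → q=0
LOAD_CONST → push 0
STORE_FAST i → i=0
LOAD_FAST i → push 0
LOAD_CONST → push 5
COMPARE_OP bool(<) → 0 vs 5 = True
POP_JUMP_IF_FALSE → pop True; no jump
LOAD_FAST_LOAD_FAST q,a → push 0,-9
BINARY_OP + → 0 + -9 = -9
STORE_FAST q → q=-9
LOAD_FAST i → push 0
LOAD_CONST → push 1
BINARY_OP + → 0 + 1 = 1
STORE_FAST i → i=1
LOAD_FAST i → push 1
LOAD_CONST → push 5
COMPARE_OP bool(<) → 1 vs 5 = True
POP_JUMP_IF_FALSE → pop True; no jump
LOAD_FAST_LOAD_FAST q,a → push -9,-9
BINARY_OP + → -9 + -9 = -18
STORE_FAST q → q=-18
LOAD_FAST i → push 1
LOAD_CONST → push 1
BINARY_OP + → 1 + 1 = 2
STORE_FAST i → i=2
LOAD_FAST i → push 2
LOAD_CONST → push 5
COMPARE_OP bool(<) → 2 vs 5 = True
POP_JUMP_IF_FALSE → pop True; no jump
LOAD_FAST_LOAD_FAST q,a → push -18,-9
BINARY_OP + → -18 + -9 = -27
STORE_FAST q → q=-27
LOAD_FAST i → push 2
LOAD_CONST → push 1
BINARY_OP + → 2 + 1 = 3
STORE_FAST i → i=3
LOAD_FAST i → push 3
LOAD_CONST → push 5
COMPARE_OP bool(<) → 3 vs 5 = True
POP_JUMP_IF_FALSE → pop True; no jump
LOAD_FAST_LOAD_FAST q,a → push -27,-9
BINARY_OP + → -27 + -9 = -36
STORE_FAST q → q=-36
LOAD_FAST i → push 3
LOAD_CONST → push 1
BINARY_OP + → 3 + 1 = 4
STORE_FAST i → i=4
LOAD_FAST i → push 4
LOAD_CONST → push 5
COMPARE_OP bool(<) → 4 vs 5 = True
POP_JUMP_IF_FALSE → pop True; no jump
LOAD_FAST_LOAD_FAST q,a → push -36,-9
BINARY_OP + → -36 + -9 = -45
STORE_FAST q → q=-45
LOAD_FAST i → push 4
LOAD_CONST → push 1
BINARY_OP + → 4 + 1 = 5
STORE_FAST i → i=5
LOAD_FAST i → push 5
LOAD_CONST → push 5
COMPARE_OP bool(<) → 5 vs 5 = False
POP_JUMP_IF_FALSE → pop False; jump
LOAD_FAST q → push -45
RETURN_VALUE → return -45.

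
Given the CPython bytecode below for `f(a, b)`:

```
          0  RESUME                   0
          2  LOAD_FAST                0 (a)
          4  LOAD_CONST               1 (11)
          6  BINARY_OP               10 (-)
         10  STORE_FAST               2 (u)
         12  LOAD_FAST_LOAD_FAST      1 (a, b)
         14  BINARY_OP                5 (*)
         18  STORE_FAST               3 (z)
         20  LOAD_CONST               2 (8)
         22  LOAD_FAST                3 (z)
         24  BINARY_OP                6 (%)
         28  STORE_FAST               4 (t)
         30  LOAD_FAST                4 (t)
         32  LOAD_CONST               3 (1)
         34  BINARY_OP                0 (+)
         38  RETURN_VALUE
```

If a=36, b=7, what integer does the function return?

9

LOAD_FAST a → push 36. Stack: [36]
LOAD_CONST → push 11. Stack: [36, 11]
BINARY_OP - → 36 - 11 = 25. Stack: [25]
STORE_FAST u → u=25. Stack: []
LOAD_FAST_LOAD_FAST a,b → push 36,7. Stack: [36, 7]
BINARY_OP * → 36 * 7 = 252. Stack: [252]
STORE_FAST z → z=252. Stack: []
LOAD_CONST → push 8. Stack: [8]
LOAD_FAST z → push 252. Stack: [8, 252]
BINARY_OP % → 8 % 252 = 8. Stack: [8]
STORE_FAST t → t=8. Stack: []
LOAD_FAST t → push 8. Stack: [8]
LOAD_CONST → push 1. Stack: [8, 1]
BINARY_OP + → 8 + 1 = 9. Stack: [9]
RETURN_VALUE → return 9.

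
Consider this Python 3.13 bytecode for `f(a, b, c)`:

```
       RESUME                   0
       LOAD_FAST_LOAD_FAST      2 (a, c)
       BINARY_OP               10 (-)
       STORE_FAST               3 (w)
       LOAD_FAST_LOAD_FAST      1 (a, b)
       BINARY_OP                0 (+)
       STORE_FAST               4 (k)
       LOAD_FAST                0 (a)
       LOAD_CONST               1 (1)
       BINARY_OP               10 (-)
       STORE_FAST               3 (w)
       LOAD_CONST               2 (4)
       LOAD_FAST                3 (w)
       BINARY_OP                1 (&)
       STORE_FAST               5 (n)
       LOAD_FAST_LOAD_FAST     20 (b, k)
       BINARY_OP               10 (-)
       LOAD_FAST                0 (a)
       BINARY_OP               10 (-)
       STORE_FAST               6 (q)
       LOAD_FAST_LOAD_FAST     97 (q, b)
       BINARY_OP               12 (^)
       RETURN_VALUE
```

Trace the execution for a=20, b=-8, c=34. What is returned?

LOAD_FAST_LOAD_FAST a,c → push 20,34. Stack: [20, 34]
BINARY_OP - → 20 - 34 = -14. Stack: [-14]
STORE_FAST w → w=-14. Stack: []
LOAD_FAST_LOAD_FAST a,b → push 20,-8. Stack: [20, -8]
BINARY_OP + → 20 + -8 = 12. Stack: [12]
STORE_FAST k → k=12. Stack: []
LOAD_FAST a → push 20. Stack: [20]
LOAD_CONST → push 1. Stack: [20, 1]
BINARY_OP - → 20 - 1 = 19. Stack: [19]
STORE_FAST w → w=19. Stack: []
LOAD_CONST → push 4. Stack: [4]
LOAD_FAST w → push 19. Stack: [4, 19]
BINARY_OP & → 4 & 19 = 0. Stack: [0]
STORE_FAST n → n=0. Stack: []
LOAD_FAST_LOAD_FAST b,k → push -8,12. Stack: [-8, 12]
BINARY_OP - → -8 - 12 = -20. Stack: [-20]
LOAD_FAST a → push 20. Stack: [-20, 20]
BINARY_OP - → -20 - 20 = -40. Stack: [-40]
STORE_FAST q → q=-40. Stack: []
LOAD_FAST_LOAD_FAST q,b → push -40,-8. Stack: [-40, -8]
BINARY_OP ^ → -40 ^ -8 = 32. Stack: [32]
RETURN_VALUE → return 32.

32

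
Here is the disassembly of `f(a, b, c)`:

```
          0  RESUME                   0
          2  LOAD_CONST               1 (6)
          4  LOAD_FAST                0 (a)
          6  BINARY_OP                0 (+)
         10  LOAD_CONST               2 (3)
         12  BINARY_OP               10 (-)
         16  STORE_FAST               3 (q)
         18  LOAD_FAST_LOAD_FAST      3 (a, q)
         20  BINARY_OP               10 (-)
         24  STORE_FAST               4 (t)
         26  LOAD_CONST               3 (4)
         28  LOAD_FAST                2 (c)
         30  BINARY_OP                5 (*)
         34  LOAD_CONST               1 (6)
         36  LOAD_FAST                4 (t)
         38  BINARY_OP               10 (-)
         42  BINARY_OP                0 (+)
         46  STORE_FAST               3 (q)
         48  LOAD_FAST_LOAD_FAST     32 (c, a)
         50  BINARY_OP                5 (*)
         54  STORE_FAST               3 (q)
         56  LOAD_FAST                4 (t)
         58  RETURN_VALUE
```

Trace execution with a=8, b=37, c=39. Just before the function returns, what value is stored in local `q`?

LOAD_CONST → push 6. Stack: [6]
LOAD_FAST a → push 8. Stack: [6, 8]
BINARY_OP + → 6 + 8 = 14. Stack: [14]
LOAD_CONST → push 3. Stack: [14, 3]
BINARY_OP - → 14 - 3 = 11. Stack: [11]
STORE_FAST q → q=11. Stack: []
LOAD_FAST_LOAD_FAST a,q → push 8,11. Stack: [8, 11]
BINARY_OP - → 8 - 11 = -3. Stack: [-3]
STORE_FAST t → t=-3. Stack: []
LOAD_CONST → push 4. Stack: [4]
LOAD_FAST c → push 39. Stack: [4, 39]
BINARY_OP * → 4 * 39 = 156. Stack: [156]
LOAD_CONST → push 6. Stack: [156, 6]
LOAD_FAST t → push -3. Stack: [156, 6, -3]
BINARY_OP - → 6 - -3 = 9. Stack: [156, 9]
BINARY_OP + → 156 + 9 = 165. Stack: [165]
STORE_FAST q → q=165. Stack: []
LOAD_FAST_LOAD_FAST c,a → push 39,8. Stack: [39, 8]
BINARY_OP * → 39 * 8 = 312. Stack: [312]
STORE_FAST q → q=312. Stack: []
LOAD_FAST t → push -3. Stack: [-3]
RETURN_VALUE → return -3.

312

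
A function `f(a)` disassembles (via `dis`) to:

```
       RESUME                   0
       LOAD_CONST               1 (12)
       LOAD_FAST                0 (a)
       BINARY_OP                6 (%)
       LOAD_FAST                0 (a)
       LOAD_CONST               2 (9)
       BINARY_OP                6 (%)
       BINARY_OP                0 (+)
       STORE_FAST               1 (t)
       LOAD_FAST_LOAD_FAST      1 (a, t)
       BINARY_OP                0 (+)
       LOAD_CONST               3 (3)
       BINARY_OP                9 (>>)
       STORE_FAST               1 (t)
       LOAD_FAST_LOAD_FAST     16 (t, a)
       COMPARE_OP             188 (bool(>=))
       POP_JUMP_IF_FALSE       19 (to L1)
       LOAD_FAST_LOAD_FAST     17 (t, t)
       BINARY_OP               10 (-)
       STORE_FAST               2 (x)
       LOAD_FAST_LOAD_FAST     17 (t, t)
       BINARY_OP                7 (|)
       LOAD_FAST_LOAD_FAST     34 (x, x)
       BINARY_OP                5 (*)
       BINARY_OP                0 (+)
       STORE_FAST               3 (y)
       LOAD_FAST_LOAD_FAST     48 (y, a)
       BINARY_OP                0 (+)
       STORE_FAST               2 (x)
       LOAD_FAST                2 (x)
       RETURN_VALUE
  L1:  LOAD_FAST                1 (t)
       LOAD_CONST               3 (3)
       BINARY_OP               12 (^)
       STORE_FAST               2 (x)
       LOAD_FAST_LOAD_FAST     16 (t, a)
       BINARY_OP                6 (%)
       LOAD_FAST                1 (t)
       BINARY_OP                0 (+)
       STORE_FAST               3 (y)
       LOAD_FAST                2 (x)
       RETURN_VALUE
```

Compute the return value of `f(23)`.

LOAD_CONST → push 12. Stack: [12]
LOAD_FAST a → push 23. Stack: [12, 23]
BINARY_OP % → 12 % 23 = 12. Stack: [12]
LOAD_FAST a → push 23. Stack: [12, 23]
LOAD_CONST → push 9. Stack: [12, 23, 9]
BINARY_OP % → 23 % 9 = 5. Stack: [12, 5]
BINARY_OP + → 12 + 5 = 17. Stack: [17]
STORE_FAST t → t=17. Stack: []
LOAD_FAST_LOAD_FAST a,t → push 23,17. Stack: [23, 17]
BINARY_OP + → 23 + 17 = 40. Stack: [40]
LOAD_CONST → push 3. Stack: [40, 3]
BINARY_OP >> → 40 >> 3 = 5. Stack: [5]
STORE_FAST t → t=5. Stack: []
LOAD_FAST_LOAD_FAST t,a → push 5,23. Stack: [5, 23]
COMPARE_OP bool(>=) → 5 vs 23 = False. Stack: [False]
POP_JUMP_IF_FALSE → pop False; jump. Stack: []
LOAD_FAST t → push 5. Stack: [5]
LOAD_CONST → push 3. Stack: [5, 3]
BINARY_OP ^ → 5 ^ 3 = 6. Stack: [6]
STORE_FAST x → x=6. Stack: []
LOAD_FAST_LOAD_FAST t,a → push 5,23. Stack: [5, 23]
BINARY_OP % → 5 % 23 = 5. Stack: [5]
LOAD_FAST t → push 5. Stack: [5, 5]
BINARY_OP + → 5 + 5 = 10. Stack: [10]
STORE_FAST y → y=10. Stack: []
LOAD_FAST x → push 6. Stack: [6]
RETURN_VALUE → return 6.

6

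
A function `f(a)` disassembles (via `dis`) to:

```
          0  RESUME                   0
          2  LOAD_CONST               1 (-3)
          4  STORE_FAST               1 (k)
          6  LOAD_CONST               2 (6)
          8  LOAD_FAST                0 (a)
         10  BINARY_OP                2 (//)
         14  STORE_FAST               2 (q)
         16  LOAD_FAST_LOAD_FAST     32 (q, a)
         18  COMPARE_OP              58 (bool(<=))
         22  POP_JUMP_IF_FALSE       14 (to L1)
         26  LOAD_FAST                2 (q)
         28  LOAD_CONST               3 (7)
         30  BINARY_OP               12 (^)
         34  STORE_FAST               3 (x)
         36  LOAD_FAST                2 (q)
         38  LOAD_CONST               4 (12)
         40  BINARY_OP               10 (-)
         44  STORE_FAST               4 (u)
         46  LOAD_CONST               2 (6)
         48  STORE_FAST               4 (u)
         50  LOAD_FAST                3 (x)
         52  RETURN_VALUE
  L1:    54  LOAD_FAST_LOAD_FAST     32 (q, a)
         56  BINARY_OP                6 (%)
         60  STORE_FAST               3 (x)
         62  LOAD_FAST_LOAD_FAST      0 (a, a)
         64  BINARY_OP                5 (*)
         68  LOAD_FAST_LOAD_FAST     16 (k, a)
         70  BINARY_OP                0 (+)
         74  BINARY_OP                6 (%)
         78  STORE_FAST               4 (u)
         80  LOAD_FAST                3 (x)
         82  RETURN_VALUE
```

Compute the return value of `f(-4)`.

LOAD_CONST → push -3. Stack: [-3]
STORE_FAST k → k=-3. Stack: []
LOAD_CONST → push 6. Stack: [6]
LOAD_FAST a → push -4. Stack: [6, -4]
BINARY_OP // → 6 // -4 = -2. Stack: [-2]
STORE_FAST q → q=-2. Stack: []
LOAD_FAST_LOAD_FAST q,a → push -2,-4. Stack: [-2, -4]
COMPARE_OP bool(<=) → -2 vs -4 = False. Stack: [False]
POP_JUMP_IF_FALSE → pop False; jump. Stack: []
LOAD_FAST_LOAD_FAST q,a → push -2,-4. Stack: [-2, -4]
BINARY_OP % → -2 % -4 = -2. Stack: [-2]
STORE_FAST x → x=-2. Stack: []
LOAD_FAST_LOAD_FAST a,a → push -4,-4. Stack: [-4, -4]
BINARY_OP * → -4 * -4 = 16. Stack: [16]
LOAD_FAST_LOAD_FAST k,a → push -3,-4. Stack: [16, -3, -4]
BINARY_OP + → -3 + -4 = -7. Stack: [16, -7]
BINARY_OP % → 16 % -7 = -5. Stack: [-5]
STORE_FAST u → u=-5. Stack: []
LOAD_FAST x → push -2. Stack: [-2]
RETURN_VALUE → return -2.

-2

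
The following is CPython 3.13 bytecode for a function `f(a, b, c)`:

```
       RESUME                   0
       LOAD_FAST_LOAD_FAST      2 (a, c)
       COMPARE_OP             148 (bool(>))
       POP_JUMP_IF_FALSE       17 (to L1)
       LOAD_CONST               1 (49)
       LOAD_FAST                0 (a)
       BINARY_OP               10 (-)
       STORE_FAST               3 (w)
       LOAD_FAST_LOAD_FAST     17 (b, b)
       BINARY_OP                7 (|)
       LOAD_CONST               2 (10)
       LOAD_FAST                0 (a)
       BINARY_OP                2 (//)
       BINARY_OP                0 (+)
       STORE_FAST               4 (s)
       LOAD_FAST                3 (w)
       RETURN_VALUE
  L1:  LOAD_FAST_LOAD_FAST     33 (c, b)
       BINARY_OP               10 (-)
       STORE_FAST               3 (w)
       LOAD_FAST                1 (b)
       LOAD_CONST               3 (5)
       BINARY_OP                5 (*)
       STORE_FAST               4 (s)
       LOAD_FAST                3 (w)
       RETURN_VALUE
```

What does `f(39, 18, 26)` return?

LOAD_FAST_LOAD_FAST a,c → push 39,26. Stack: [39, 26]
COMPARE_OP bool(>) → 39 vs 26 = True. Stack: [True]
POP_JUMP_IF_FALSE → pop True; no jump. Stack: []
LOAD_CONST → push 49. Stack: [49]
LOAD_FAST a → push 39. Stack: [49, 39]
BINARY_OP - → 49 - 39 = 10. Stack: [10]
STORE_FAST w → w=10. Stack: []
LOAD_FAST_LOAD_FAST b,b → push 18,18. Stack: [18, 18]
BINARY_OP | → 18 | 18 = 18. Stack: [18]
LOAD_CONST → push 10. Stack: [18, 10]
LOAD_FAST a → push 39. Stack: [18, 10, 39]
BINARY_OP // → 10 // 39 = 0. Stack: [18, 0]
BINARY_OP + → 18 + 0 = 18. Stack: [18]
STORE_FAST s → s=18. Stack: []
LOAD_FAST w → push 10. Stack: [10]
RETURN_VALUE → return 10.

10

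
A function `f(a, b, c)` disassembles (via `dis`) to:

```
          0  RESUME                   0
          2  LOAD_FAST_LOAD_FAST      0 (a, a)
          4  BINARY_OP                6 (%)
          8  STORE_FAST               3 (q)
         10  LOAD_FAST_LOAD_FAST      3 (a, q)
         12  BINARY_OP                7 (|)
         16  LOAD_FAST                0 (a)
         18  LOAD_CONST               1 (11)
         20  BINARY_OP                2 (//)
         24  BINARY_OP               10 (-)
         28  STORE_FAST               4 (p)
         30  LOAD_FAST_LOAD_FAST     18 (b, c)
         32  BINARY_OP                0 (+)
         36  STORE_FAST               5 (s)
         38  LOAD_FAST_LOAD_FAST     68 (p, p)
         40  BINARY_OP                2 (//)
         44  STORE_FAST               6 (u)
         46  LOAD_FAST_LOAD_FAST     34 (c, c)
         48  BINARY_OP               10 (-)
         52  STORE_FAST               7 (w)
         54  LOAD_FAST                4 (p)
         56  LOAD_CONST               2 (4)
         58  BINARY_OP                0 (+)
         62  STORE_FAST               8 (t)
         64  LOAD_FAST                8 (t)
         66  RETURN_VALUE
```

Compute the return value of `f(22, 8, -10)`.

LOAD_FAST_LOAD_FAST a,a → push 22,22. Stack: [22, 22]
BINARY_OP % → 22 % 22 = 0. Stack: [0]
STORE_FAST q → q=0. Stack: []
LOAD_FAST_LOAD_FAST a,q → push 22,0. Stack: [22, 0]
BINARY_OP | → 22 | 0 = 22. Stack: [22]
LOAD_FAST a → push 22. Stack: [22, 22]
LOAD_CONST → push 11. Stack: [22, 22, 11]
BINARY_OP // → 22 // 11 = 2. Stack: [22, 2]
BINARY_OP - → 22 - 2 = 20. Stack: [20]
STORE_FAST p → p=20. Stack: []
LOAD_FAST_LOAD_FAST b,c → push 8,-10. Stack: [8, -10]
BINARY_OP + → 8 + -10 = -2. Stack: [-2]
STORE_FAST s → s=-2. Stack: []
LOAD_FAST_LOAD_FAST p,p → push 20,20. Stack: [20, 20]
BINARY_OP // → 20 // 20 = 1. Stack: [1]
STORE_FAST u → u=1. Stack: []
LOAD_FAST_LOAD_FAST c,c → push -10,-10. Stack: [-10, -10]
BINARY_OP - → -10 - -10 = 0. Stack: [0]
STORE_FAST w → w=0. Stack: []
LOAD_FAST p → push 20. Stack: [20]
LOAD_CONST → push 4. Stack: [20, 4]
BINARY_OP + → 20 + 4 = 24. Stack: [24]
STORE_FAST t → t=24. Stack: []
LOAD_FAST t → push 24. Stack: [24]
RETURN_VALUE → return 24.

24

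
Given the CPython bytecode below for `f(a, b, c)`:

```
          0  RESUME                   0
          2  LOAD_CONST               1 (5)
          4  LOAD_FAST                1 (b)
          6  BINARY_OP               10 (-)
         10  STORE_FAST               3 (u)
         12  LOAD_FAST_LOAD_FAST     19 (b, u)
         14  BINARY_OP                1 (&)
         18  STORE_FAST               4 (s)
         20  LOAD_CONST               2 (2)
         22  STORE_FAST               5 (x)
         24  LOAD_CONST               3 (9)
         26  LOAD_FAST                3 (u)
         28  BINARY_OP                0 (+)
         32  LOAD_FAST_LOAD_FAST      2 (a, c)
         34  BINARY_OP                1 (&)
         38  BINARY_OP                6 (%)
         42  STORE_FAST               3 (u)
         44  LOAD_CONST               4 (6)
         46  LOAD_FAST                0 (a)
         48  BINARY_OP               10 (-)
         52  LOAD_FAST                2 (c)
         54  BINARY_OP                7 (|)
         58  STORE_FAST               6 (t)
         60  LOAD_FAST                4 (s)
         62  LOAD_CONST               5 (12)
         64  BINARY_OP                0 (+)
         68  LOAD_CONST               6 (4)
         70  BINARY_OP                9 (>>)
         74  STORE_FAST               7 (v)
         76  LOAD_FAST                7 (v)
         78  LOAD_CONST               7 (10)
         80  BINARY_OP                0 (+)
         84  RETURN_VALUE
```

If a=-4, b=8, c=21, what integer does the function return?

LOAD_CONST → push 5. Stack: [5]
LOAD_FAST b → push 8. Stack: [5, 8]
BINARY_OP - → 5 - 8 = -3. Stack: [-3]
STORE_FAST u → u=-3. Stack: []
LOAD_FAST_LOAD_FAST b,u → push 8,-3. Stack: [8, -3]
BINARY_OP & → 8 & -3 = 8. Stack: [8]
STORE_FAST s → s=8. Stack: []
LOAD_CONST → push 2. Stack: [2]
STORE_FAST x → x=2. Stack: []
LOAD_CONST → push 9. Stack: [9]
LOAD_FAST u → push -3. Stack: [9, -3]
BINARY_OP + → 9 + -3 = 6. Stack: [6]
LOAD_FAST_LOAD_FAST a,c → push -4,21. Stack: [6, -4, 21]
BINARY_OP & → -4 & 21 = 20. Stack: [6, 20]
BINARY_OP % → 6 % 20 = 6. Stack: [6]
STORE_FAST u → u=6. Stack: []
LOAD_CONST → push 6. Stack: [6]
LOAD_FAST a → push -4. Stack: [6, -4]
BINARY_OP - → 6 - -4 = 10. Stack: [10]
LOAD_FAST c → push 21. Stack: [10, 21]
BINARY_OP | → 10 | 21 = 31. Stack: [31]
STORE_FAST t → t=31. Stack: []
LOAD_FAST s → push 8. Stack: [8]
LOAD_CONST → push 12. Stack: [8, 12]
BINARY_OP + → 8 + 12 = 20. Stack: [20]
LOAD_CONST → push 4. Stack: [20, 4]
BINARY_OP >> → 20 >> 4 = 1. Stack: [1]
STORE_FAST v → v=1. Stack: []
LOAD_FAST v → push 1. Stack: [1]
LOAD_CONST → push 10. Stack: [1, 10]
BINARY_OP + → 1 + 10 = 11. Stack: [11]
RETURN_VALUE → return 11.

11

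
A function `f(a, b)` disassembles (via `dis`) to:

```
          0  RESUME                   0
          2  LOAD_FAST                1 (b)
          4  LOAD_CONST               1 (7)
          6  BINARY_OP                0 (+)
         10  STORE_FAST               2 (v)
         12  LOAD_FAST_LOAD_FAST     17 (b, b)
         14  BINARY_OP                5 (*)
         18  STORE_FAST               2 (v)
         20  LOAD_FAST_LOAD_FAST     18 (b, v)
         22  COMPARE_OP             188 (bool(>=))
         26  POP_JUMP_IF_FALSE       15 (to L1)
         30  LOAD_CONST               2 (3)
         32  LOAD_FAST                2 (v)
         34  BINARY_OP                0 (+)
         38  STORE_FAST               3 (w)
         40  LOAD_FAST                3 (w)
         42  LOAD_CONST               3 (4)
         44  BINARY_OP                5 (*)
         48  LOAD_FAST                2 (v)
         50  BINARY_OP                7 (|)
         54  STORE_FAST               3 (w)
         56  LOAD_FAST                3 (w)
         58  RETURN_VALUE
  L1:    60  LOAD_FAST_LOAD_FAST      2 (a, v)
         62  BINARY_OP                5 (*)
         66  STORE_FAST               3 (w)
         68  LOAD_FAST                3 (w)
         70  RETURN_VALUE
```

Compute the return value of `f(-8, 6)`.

-288

LOAD_FAST b → push 6. Stack: [6]
LOAD_CONST → push 7. Stack: [6, 7]
BINARY_OP + → 6 + 7 = 13. Stack: [13]
STORE_FAST v → v=13. Stack: []
LOAD_FAST_LOAD_FAST b,b → push 6,6. Stack: [6, 6]
BINARY_OP * → 6 * 6 = 36. Stack: [36]
STORE_FAST v → v=36. Stack: []
LOAD_FAST_LOAD_FAST b,v → push 6,36. Stack: [6, 36]
COMPARE_OP bool(>=) → 6 vs 36 = False. Stack: [False]
POP_JUMP_IF_FALSE → pop False; jump. Stack: []
LOAD_FAST_LOAD_FAST a,v → push -8,36. Stack: [-8, 36]
BINARY_OP * → -8 * 36 = -288. Stack: [-288]
STORE_FAST w → w=-288. Stack: []
LOAD_FAST w → push -288. Stack: [-288]
RETURN_VALUE → return -288.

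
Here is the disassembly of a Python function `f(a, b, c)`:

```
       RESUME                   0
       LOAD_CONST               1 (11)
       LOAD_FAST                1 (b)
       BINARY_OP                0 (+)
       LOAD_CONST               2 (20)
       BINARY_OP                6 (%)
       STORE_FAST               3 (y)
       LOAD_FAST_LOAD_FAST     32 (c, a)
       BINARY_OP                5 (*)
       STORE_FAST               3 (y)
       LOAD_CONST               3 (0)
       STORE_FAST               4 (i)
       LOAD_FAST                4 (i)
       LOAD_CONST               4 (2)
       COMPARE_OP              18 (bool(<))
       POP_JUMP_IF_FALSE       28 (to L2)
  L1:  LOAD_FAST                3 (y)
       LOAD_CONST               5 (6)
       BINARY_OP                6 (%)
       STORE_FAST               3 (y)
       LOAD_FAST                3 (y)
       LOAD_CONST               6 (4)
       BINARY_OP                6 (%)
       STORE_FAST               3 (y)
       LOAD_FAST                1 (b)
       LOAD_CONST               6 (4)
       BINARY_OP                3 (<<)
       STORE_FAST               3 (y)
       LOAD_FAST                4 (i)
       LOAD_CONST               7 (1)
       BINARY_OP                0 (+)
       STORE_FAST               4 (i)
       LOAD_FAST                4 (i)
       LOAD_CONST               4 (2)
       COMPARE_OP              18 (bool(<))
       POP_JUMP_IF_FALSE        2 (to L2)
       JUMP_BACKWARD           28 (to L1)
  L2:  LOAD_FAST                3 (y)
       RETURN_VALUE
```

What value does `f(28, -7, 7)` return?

LOAD_CONST → push 11. Stack: [11]
LOAD_FAST b → push -7. Stack: [11, -7]
BINARY_OP + → 11 + -7 = 4. Stack: [4]
LOAD_CONST → push 20. Stack: [4, 20]
BINARY_OP % → 4 % 20 = 4. Stack: [4]
STORE_FAST y → y=4. Stack: []
LOAD_FAST_LOAD_FAST c,a → push 7,28. Stack: [7, 28]
BINARY_OP * → 7 * 28 = 196. Stack: [196]
STORE_FAST y → y=196. Stack: []
LOAD_CONST → push 0. Stack: [0]
STORE_FAST i → i=0. Stack: []
LOAD_FAST i → push 0. Stack: [0]
LOAD_CONST → push 2. Stack: [0, 2]
COMPARE_OP bool(<) → 0 vs 2 = True. Stack: [True]
POP_JUMP_IF_FALSE → pop True; no jump. Stack: []
LOAD_FAST y → push 196. Stack: [196]
LOAD_CONST → push 6. Stack: [196, 6]
BINARY_OP % → 196 % 6 = 4. Stack: [4]
STORE_FAST y → y=4. Stack: []
LOAD_FAST y → push 4. Stack: [4]
LOAD_CONST → push 4. Stack: [4, 4]
BINARY_OP % → 4 % 4 = 0. Stack: [0]
STORE_FAST y → y=0. Stack: []
LOAD_FAST b → push -7. Stack: [-7]
LOAD_CONST → push 4. Stack: [-7, 4]
BINARY_OP << → -7 << 4 = -112. Stack: [-112]
STORE_FAST y → y=-112. Stack: []
LOAD_FAST i → push 0. Stack: [0]
LOAD_CONST → push 1. Stack: [0, 1]
BINARY_OP + → 0 + 1 = 1. Stack: [1]
STORE_FAST i → i=1. Stack: []
LOAD_FAST i → push 1. Stack: [1]
LOAD_CONST → push 2. Stack: [1, 2]
COMPARE_OP bool(<) → 1 vs 2 = True. Stack: [True]
POP_JUMP_IF_FALSE → pop True; no jump. Stack: []
LOAD_FAST y → push -112. Stack: [-112]
LOAD_CONST → push 6. Stack: [-112, 6]
BINARY_OP % → -112 % 6 = 2. Stack: [2]
STORE_FAST y → y=2. Stack: []
LOAD_FAST y → push 2. Stack: [2]
LOAD_CONST → push 4. Stack: [2, 4]
BINARY_OP % → 2 % 4 = 2. Stack: [2]
STORE_FAST y → y=2. Stack: []
LOAD_FAST b → push -7. Stack: [-7]
LOAD_CONST → push 4. Stack: [-7, 4]
BINARY_OP << → -7 << 4 = -112. Stack: [-112]
STORE_FAST y → y=-112. Stack: []
LOAD_FAST i → push 1. Stack: [1]
LOAD_CONST → push 1. Stack: [1, 1]
BINARY_OP + → 1 + 1 = 2. Stack: [2]
STORE_FAST i → i=2. Stack: []
LOAD_FAST i → push 2. Stack: [2]
LOAD_CONST → push 2. Stack: [2, 2]
COMPARE_OP bool(<) → 2 vs 2 = False. Stack: [False]
POP_JUMP_IF_FALSE → pop False; jump. Stack: []
LOAD_FAST y → push -112. Stack: [-112]
RETURN_VALUE → return -112.

-112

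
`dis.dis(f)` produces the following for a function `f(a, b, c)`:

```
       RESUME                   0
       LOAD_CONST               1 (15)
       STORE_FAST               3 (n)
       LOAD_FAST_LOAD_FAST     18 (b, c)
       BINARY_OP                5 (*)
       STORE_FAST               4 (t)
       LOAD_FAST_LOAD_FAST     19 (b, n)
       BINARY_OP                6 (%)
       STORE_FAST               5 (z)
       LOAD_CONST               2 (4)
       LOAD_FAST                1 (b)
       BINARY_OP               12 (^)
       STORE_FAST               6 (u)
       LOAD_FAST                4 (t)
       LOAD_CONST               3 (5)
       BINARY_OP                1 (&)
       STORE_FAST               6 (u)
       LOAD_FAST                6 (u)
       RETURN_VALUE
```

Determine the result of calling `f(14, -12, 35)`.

4

LOAD_CONST → push 15. Stack: [15]
STORE_FAST n → n=15. Stack: []
LOAD_FAST_LOAD_FAST b,c → push -12,35. Stack: [-12, 35]
BINARY_OP * → -12 * 35 = -420. Stack: [-420]
STORE_FAST t → t=-420. Stack: []
LOAD_FAST_LOAD_FAST b,n → push -12,15. Stack: [-12, 15]
BINARY_OP % → -12 % 15 = 3. Stack: [3]
STORE_FAST z → z=3. Stack: []
LOAD_CONST → push 4. Stack: [4]
LOAD_FAST b → push -12. Stack: [4, -12]
BINARY_OP ^ → 4 ^ -12 = -16. Stack: [-16]
STORE_FAST u → u=-16. Stack: []
LOAD_FAST t → push -420. Stack: [-420]
LOAD_CONST → push 5. Stack: [-420, 5]
BINARY_OP & → -420 & 5 = 4. Stack: [4]
STORE_FAST u → u=4. Stack: []
LOAD_FAST u → push 4. Stack: [4]
RETURN_VALUE → return 4.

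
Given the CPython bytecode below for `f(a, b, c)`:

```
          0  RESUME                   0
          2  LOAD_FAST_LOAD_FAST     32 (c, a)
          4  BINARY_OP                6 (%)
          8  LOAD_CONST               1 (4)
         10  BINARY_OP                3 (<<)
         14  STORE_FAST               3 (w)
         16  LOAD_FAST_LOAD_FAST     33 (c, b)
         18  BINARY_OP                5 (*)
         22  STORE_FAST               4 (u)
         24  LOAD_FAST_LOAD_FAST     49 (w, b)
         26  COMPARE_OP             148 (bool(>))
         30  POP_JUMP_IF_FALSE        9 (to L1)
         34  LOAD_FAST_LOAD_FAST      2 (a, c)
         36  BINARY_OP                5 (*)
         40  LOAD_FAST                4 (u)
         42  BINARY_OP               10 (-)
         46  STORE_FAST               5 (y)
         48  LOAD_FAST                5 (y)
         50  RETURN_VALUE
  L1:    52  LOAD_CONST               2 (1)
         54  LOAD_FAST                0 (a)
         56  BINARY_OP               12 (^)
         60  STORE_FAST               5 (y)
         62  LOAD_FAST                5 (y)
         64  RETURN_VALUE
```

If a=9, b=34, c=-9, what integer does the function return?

LOAD_FAST_LOAD_FAST c,a → push -9,9. Stack: [-9, 9]
BINARY_OP % → -9 % 9 = 0. Stack: [0]
LOAD_CONST → push 4. Stack: [0, 4]
BINARY_OP << → 0 << 4 = 0. Stack: [0]
STORE_FAST w → w=0. Stack: []
LOAD_FAST_LOAD_FAST c,b → push -9,34. Stack: [-9, 34]
BINARY_OP * → -9 * 34 = -306. Stack: [-306]
STORE_FAST u → u=-306. Stack: []
LOAD_FAST_LOAD_FAST w,b → push 0,34. Stack: [0, 34]
COMPARE_OP bool(>) → 0 vs 34 = False. Stack: [False]
POP_JUMP_IF_FALSE → pop False; jump. Stack: []
LOAD_CONST → push 1. Stack: [1]
LOAD_FAST a → push 9. Stack: [1, 9]
BINARY_OP ^ → 1 ^ 9 = 8. Stack: [8]
STORE_FAST y → y=8. Stack: []
LOAD_FAST y → push 8. Stack: [8]
RETURN_VALUE → return 8.

8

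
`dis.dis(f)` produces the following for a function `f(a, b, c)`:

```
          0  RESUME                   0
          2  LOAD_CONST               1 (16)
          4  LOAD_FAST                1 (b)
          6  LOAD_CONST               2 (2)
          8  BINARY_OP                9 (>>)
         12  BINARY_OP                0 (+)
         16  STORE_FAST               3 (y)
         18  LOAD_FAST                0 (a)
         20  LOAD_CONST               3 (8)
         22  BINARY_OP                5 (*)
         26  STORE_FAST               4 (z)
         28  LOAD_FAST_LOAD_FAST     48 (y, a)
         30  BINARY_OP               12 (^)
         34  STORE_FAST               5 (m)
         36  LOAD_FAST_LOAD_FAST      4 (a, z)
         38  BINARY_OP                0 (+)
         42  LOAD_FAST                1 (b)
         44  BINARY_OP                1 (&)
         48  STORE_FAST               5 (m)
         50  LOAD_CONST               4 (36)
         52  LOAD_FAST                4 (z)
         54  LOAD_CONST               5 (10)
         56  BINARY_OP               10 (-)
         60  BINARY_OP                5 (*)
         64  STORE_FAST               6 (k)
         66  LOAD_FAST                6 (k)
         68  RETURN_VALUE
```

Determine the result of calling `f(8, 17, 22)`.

LOAD_CONST → push 16. Stack: [16]
LOAD_FAST b → push 17. Stack: [16, 17]
LOAD_CONST → push 2. Stack: [16, 17, 2]
BINARY_OP >> → 17 >> 2 = 4. Stack: [16, 4]
BINARY_OP + → 16 + 4 = 20. Stack: [20]
STORE_FAST y → y=20. Stack: []
LOAD_FAST a → push 8. Stack: [8]
LOAD_CONST → push 8. Stack: [8, 8]
BINARY_OP * → 8 * 8 = 64. Stack: [64]
STORE_FAST z → z=64. Stack: []
LOAD_FAST_LOAD_FAST y,a → push 20,8. Stack: [20, 8]
BINARY_OP ^ → 20 ^ 8 = 28. Stack: [28]
STORE_FAST m → m=28. Stack: []
LOAD_FAST_LOAD_FAST a,z → push 8,64. Stack: [8, 64]
BINARY_OP + → 8 + 64 = 72. Stack: [72]
LOAD_FAST b → push 17. Stack: [72, 17]
BINARY_OP & → 72 & 17 = 0. Stack: [0]
STORE_FAST m → m=0. Stack: []
LOAD_CONST → push 36. Stack: [36]
LOAD_FAST z → push 64. Stack: [36, 64]
LOAD_CONST → push 10. Stack: [36, 64, 10]
BINARY_OP - → 64 - 10 = 54. Stack: [36, 54]
BINARY_OP * → 36 * 54 = 1944. Stack: [1944]
STORE_FAST k → k=1944. Stack: []
LOAD_FAST k → push 1944. Stack: [1944]
RETURN_VALUE → return 1944.

1944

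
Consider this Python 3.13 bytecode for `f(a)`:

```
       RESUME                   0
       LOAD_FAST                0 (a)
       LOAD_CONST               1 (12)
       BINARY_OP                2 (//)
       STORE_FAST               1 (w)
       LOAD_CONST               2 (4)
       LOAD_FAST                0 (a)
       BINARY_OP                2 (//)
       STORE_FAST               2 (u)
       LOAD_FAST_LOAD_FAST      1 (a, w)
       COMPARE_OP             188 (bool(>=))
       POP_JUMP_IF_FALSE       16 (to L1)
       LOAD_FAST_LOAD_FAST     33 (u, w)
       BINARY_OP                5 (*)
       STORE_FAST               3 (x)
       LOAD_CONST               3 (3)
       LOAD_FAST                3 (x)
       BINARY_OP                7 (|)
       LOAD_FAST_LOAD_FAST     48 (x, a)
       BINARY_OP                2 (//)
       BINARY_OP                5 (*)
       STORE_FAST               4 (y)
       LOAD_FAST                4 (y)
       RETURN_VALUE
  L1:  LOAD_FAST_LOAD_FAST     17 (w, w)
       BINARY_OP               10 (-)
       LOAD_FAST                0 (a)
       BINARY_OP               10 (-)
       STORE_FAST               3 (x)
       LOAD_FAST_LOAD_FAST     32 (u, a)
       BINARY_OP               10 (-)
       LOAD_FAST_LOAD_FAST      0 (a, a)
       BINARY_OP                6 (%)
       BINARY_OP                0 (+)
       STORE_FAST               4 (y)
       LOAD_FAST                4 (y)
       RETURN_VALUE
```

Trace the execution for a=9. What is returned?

0

LOAD_FAST a → push 9. Stack: [9]
LOAD_CONST → push 12. Stack: [9, 12]
BINARY_OP // → 9 // 12 = 0. Stack: [0]
STORE_FAST w → w=0. Stack: []
LOAD_CONST → push 4. Stack: [4]
LOAD_FAST a → push 9. Stack: [4, 9]
BINARY_OP // → 4 // 9 = 0. Stack: [0]
STORE_FAST u → u=0. Stack: []
LOAD_FAST_LOAD_FAST a,w → push 9,0. Stack: [9, 0]
COMPARE_OP bool(>=) → 9 vs 0 = True. Stack: [True]
POP_JUMP_IF_FALSE → pop True; no jump. Stack: []
LOAD_FAST_LOAD_FAST u,w → push 0,0. Stack: [0, 0]
BINARY_OP * → 0 * 0 = 0. Stack: [0]
STORE_FAST x → x=0. Stack: []
LOAD_CONST → push 3. Stack: [3]
LOAD_FAST x → push 0. Stack: [3, 0]
BINARY_OP | → 3 | 0 = 3. Stack: [3]
LOAD_FAST_LOAD_FAST x,a → push 0,9. Stack: [3, 0, 9]
BINARY_OP // → 0 // 9 = 0. Stack: [3, 0]
BINARY_OP * → 3 * 0 = 0. Stack: [0]
STORE_FAST y → y=0. Stack: []
LOAD_FAST y → push 0. Stack: [0]
RETURN_VALUE → return 0.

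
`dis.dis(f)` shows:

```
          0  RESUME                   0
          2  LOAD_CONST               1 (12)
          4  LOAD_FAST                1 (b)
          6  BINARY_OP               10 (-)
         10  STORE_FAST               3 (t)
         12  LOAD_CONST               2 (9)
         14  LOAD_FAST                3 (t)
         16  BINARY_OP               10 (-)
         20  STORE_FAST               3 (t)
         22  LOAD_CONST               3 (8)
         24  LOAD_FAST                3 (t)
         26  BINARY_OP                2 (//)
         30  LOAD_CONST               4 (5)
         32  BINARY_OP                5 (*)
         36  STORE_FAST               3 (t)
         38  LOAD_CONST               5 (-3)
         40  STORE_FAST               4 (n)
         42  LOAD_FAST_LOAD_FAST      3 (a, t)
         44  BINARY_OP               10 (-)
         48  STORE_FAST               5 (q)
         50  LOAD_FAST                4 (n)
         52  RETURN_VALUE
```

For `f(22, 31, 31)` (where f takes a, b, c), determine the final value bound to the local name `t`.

0

LOAD_CONST → push 12. Stack: [12]
LOAD_FAST b → push 31. Stack: [12, 31]
BINARY_OP - → 12 - 31 = -19. Stack: [-19]
STORE_FAST t → t=-19. Stack: []
LOAD_CONST → push 9. Stack: [9]
LOAD_FAST t → push -19. Stack: [9, -19]
BINARY_OP - → 9 - -19 = 28. Stack: [28]
STORE_FAST t → t=28. Stack: []
LOAD_CONST → push 8. Stack: [8]
LOAD_FAST t → push 28. Stack: [8, 28]
BINARY_OP // → 8 // 28 = 0. Stack: [0]
LOAD_CONST → push 5. Stack: [0, 5]
BINARY_OP * → 0 * 5 = 0. Stack: [0]
STORE_FAST t → t=0. Stack: []
LOAD_CONST → push -3. Stack: [-3]
STORE_FAST n → n=-3. Stack: []
LOAD_FAST_LOAD_FAST a,t → push 22,0. Stack: [22, 0]
BINARY_OP - → 22 - 0 = 22. Stack: [22]
STORE_FAST q → q=22. Stack: []
LOAD_FAST n → push -3. Stack: [-3]
RETURN_VALUE → return -3.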